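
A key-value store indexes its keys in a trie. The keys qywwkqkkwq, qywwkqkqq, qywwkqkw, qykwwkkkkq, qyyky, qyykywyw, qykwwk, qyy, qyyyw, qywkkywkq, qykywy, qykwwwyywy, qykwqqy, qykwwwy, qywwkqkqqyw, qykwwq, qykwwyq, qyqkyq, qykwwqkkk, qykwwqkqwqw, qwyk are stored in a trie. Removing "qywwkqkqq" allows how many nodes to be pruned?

0

Walk "qywwkqkqq" from the leaf back toward the root, removing each node that no remaining word uses.
Every node on "qywwkqkqq" is still needed (e.g. by "qywwkqkqqyw"), so nothing is freed.
Nodes removed: 0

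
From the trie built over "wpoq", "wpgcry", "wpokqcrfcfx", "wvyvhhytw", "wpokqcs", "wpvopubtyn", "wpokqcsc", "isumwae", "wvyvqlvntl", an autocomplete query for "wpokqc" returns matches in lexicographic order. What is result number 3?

Words with prefix "wpokqc", in lexicographic order: "wpokqcrfcfx", "wpokqcs", "wpokqcsc"
The 3rd is wpokqcsc.

wpokqcsc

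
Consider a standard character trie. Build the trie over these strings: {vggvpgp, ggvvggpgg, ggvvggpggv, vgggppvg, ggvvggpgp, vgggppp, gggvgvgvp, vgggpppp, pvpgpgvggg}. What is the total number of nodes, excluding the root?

42

Insert word by word; a character creates a node only if that edge doesn't already exist:
  "vggvpgp" → 7 new (v, g, g, v, p, g, p)
  "ggvvggpgg" → 9 new (g, g, v, v, g, g, p, g, g)
  "ggvvggpggv" → prefix "ggvvggpgg" already present; 1 new (v)
  "vgggppvg" → prefix "vgg" already present; 5 new (g, p, p, v, g)
  "ggvvggpgp" → prefix "ggvvggpg" already present; 1 new (p)
  "vgggppp" → prefix "vgggpp" already present; 1 new (p)
  "gggvgvgvp" → prefix "gg" already present; 7 new (g, v, g, v, g, v, p)
  "vgggpppp" → prefix "vgggppp" already present; 1 new (p)
  "pvpgpgvggg" → 10 new (p, v, p, g, p, g, v, g, g, g)
Total nodes = 7 + 9 + 1 + 5 + 1 + 1 + 7 + 1 + 10 = 42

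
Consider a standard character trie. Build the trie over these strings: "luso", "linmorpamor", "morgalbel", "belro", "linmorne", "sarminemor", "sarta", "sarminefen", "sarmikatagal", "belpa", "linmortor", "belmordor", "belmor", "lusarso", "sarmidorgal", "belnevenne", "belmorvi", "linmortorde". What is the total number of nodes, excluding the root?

Insert word by word; a character creates a node only if that edge doesn't already exist:
  "luso" → 4 new (l, u, s, o)
  "linmorpamor" → prefix "l" already present; 10 new (i, n, m, o, r, p, a, m, o, r)
  "morgalbel" → 9 new (m, o, r, g, a, l, b, e, l)
  "belro" → 5 new (b, e, l, r, o)
  "linmorne" → prefix "linmor" already present; 2 new (n, e)
  "sarminemor" → 10 new (s, a, r, m, i, n, e, m, o, r)
  "sarta" → prefix "sar" already present; 2 new (t, a)
  "sarminefen" → prefix "sarmine" already present; 3 new (f, e, n)
  "sarmikatagal" → prefix "sarmi" already present; 7 new (k, a, t, a, g, a, l)
  "belpa" → prefix "bel" already present; 2 new (p, a)
  "linmortor" → prefix "linmor" already present; 3 new (t, o, r)
  "belmordor" → prefix "bel" already present; 6 new (m, o, r, d, o, r)
  "belmor" → prefix "belmor" already present; 0 new (none)
  "lusarso" → prefix "lus" already present; 4 new (a, r, s, o)
  "sarmidorgal" → prefix "sarmi" already present; 6 new (d, o, r, g, a, l)
  "belnevenne" → prefix "bel" already present; 7 new (n, e, v, e, n, n, e)
  "belmorvi" → prefix "belmor" already present; 2 new (v, i)
  "linmortorde" → prefix "linmortor" already present; 2 new (d, e)
Total nodes = 4 + 10 + 9 + 5 + 2 + 10 + 2 + 3 + 7 + 2 + 3 + 6 + 0 + 4 + 6 + 7 + 2 + 2 = 84

84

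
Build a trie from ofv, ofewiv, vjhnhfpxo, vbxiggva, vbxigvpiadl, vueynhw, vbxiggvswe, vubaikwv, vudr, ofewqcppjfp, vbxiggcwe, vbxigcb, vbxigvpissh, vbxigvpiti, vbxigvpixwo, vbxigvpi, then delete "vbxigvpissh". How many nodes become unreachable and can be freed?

3

After clearing the end-marker at "vbxigvpissh", prune upward until reaching a node still needed by another word.
The suffix "ssh" (3 nodes) is used only by "vbxigvpissh"; the node for "vbxigvpi" still has the child "a", so pruning stops there.
Nodes removed: 3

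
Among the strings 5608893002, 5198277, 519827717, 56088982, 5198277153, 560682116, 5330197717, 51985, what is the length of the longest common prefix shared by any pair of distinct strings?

8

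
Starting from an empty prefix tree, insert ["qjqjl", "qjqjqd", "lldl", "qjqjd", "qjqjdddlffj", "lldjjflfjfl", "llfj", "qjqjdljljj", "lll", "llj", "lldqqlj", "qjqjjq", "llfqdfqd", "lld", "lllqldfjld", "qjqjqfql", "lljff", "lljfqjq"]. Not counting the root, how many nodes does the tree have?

For each word, the new-node count is its length minus the longest prefix already in the trie:
  "qjqjl" → 5 new (q, j, q, j, l)
  "qjqjqd" → prefix "qjqj" already present; 2 new (q, d)
  "lldl" → 4 new (l, l, d, l)
  "qjqjd" → prefix "qjqj" already present; 1 new (d)
  "qjqjdddlffj" → prefix "qjqjd" already present; 6 new (d, d, l, f, f, j)
  "lldjjflfjfl" → prefix "lld" already present; 8 new (j, j, f, l, f, j, f, l)
  "llfj" → prefix "ll" already present; 2 new (f, j)
  "qjqjdljljj" → prefix "qjqjd" already present; 5 new (l, j, l, j, j)
  "lll" → prefix "ll" already present; 1 new (l)
  "llj" → prefix "ll" already present; 1 new (j)
  "lldqqlj" → prefix "lld" already present; 4 new (q, q, l, j)
  "qjqjjq" → prefix "qjqj" already present; 2 new (j, q)
  "llfqdfqd" → prefix "llf" already present; 5 new (q, d, f, q, d)
  "lld" → prefix "lld" already present; 0 new (none)
  "lllqldfjld" → prefix "lll" already present; 7 new (q, l, d, f, j, l, d)
  "qjqjqfql" → prefix "qjqjq" already present; 3 new (f, q, l)
  "lljff" → prefix "llj" already present; 2 new (f, f)
  "lljfqjq" → prefix "lljf" already present; 3 new (q, j, q)
Total nodes = 5 + 2 + 4 + 1 + 6 + 8 + 2 + 5 + 1 + 1 + 4 + 2 + 5 + 0 + 7 + 3 + 2 + 3 = 61

61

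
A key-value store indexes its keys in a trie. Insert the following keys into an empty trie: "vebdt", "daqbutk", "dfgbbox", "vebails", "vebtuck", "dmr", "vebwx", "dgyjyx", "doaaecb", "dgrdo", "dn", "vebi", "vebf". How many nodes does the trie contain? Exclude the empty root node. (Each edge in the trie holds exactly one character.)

47

Trace insertions, counting only characters that open a new branch:
  "vebdt" → 5 new (v, e, b, d, t)
  "daqbutk" → 7 new (d, a, q, b, u, t, k)
  "dfgbbox" → prefix "d" already present; 6 new (f, g, b, b, o, x)
  "vebails" → prefix "veb" already present; 4 new (a, i, l, s)
  "vebtuck" → prefix "veb" already present; 4 new (t, u, c, k)
  "dmr" → prefix "d" already present; 2 new (m, r)
  "vebwx" → prefix "veb" already present; 2 new (w, x)
  "dgyjyx" → prefix "d" already present; 5 new (g, y, j, y, x)
  "doaaecb" → prefix "d" already present; 6 new (o, a, a, e, c, b)
  "dgrdo" → prefix "dg" already present; 3 new (r, d, o)
  "dn" → prefix "d" already present; 1 new (n)
  "vebi" → prefix "veb" already present; 1 new (i)
  "vebf" → prefix "veb" already present; 1 new (f)
Total nodes = 5 + 7 + 6 + 4 + 4 + 2 + 2 + 5 + 6 + 3 + 1 + 1 + 1 = 47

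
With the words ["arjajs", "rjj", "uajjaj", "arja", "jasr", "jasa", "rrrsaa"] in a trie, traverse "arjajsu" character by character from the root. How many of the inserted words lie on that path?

Walk "arjajsu" from the root; an end-of-word marker is hit whenever a stored word is a prefix of "arjajsu".
Prefixes of the query that are stored words: "arja", "arjajs"
Count: 2

2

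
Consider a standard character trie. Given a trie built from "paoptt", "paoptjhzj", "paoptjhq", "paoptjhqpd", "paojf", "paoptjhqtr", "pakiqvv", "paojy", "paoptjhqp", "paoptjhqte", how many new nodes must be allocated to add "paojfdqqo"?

Walking "paojfdqqo" from the root, the first 5 characters ("paojf") follow existing edges; "d" is the first miss.
Each of the 4 remaining characters creates one node.

4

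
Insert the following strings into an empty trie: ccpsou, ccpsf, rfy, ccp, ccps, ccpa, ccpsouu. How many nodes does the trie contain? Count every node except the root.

12

Insert word by word; a character creates a node only if that edge doesn't already exist:
  "ccpsou" → 6 new (c, c, p, s, o, u)
  "ccpsf" → prefix "ccps" already present; 1 new (f)
  "rfy" → 3 new (r, f, y)
  "ccp" → prefix "ccp" already present; 0 new (none)
  "ccps" → prefix "ccps" already present; 0 new (none)
  "ccpa" → prefix "ccp" already present; 1 new (a)
  "ccpsouu" → prefix "ccpsou" already present; 1 new (u)
Total nodes = 6 + 1 + 3 + 0 + 0 + 1 + 1 = 12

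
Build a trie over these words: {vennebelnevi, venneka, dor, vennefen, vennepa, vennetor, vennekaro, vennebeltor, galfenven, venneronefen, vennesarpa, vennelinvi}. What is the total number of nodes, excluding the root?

56

Trace insertions, counting only characters that open a new branch:
  "vennebelnevi" → 12 new (v, e, n, n, e, b, e, l, n, e, v, i)
  "venneka" → prefix "venne" already present; 2 new (k, a)
  "dor" → 3 new (d, o, r)
  "vennefen" → prefix "venne" already present; 3 new (f, e, n)
  "vennepa" → prefix "venne" already present; 2 new (p, a)
  "vennetor" → prefix "venne" already present; 3 new (t, o, r)
  "vennekaro" → prefix "venneka" already present; 2 new (r, o)
  "vennebeltor" → prefix "vennebel" already present; 3 new (t, o, r)
  "galfenven" → 9 new (g, a, l, f, e, n, v, e, n)
  "venneronefen" → prefix "venne" already present; 7 new (r, o, n, e, f, e, n)
  "vennesarpa" → prefix "venne" already present; 5 new (s, a, r, p, a)
  "vennelinvi" → prefix "venne" already present; 5 new (l, i, n, v, i)
Total nodes = 12 + 2 + 3 + 3 + 2 + 3 + 2 + 3 + 9 + 7 + 5 + 5 = 56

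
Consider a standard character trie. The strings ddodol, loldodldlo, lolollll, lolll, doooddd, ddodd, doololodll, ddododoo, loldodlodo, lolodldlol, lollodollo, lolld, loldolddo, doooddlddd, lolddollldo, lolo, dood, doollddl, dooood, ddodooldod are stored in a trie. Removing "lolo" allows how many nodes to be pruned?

0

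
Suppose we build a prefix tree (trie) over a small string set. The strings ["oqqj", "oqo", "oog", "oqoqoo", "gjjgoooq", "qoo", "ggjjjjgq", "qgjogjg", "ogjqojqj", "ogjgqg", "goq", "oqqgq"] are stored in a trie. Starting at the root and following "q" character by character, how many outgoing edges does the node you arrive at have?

Follow the path "q" to its node, then look at its outgoing edges.
Distinct next characters after "q": g, o.
That node has 2 child edges.

2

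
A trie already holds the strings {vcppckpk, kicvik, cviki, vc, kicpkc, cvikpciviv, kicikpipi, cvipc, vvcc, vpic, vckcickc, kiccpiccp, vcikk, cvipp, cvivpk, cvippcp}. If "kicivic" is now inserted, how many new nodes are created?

"kici" is already a path in the trie; the remaining "vic" must be added.
New nodes needed: |"kicivic"| − 4 = 7 − 4 = 3.

3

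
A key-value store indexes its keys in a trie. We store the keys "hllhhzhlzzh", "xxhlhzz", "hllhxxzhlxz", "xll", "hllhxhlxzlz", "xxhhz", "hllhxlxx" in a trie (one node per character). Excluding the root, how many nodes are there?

38

Count nodes per top-level branch (shared prefixes stored once):
  'h'-branch (hllhhzhlzzh, hllhxhlxzlz, hllhxlxx, hllhxxzhlxz): 27 nodes
  'x'-branch (xll, xxhhz, xxhlhzz): 11 nodes
Sum: 38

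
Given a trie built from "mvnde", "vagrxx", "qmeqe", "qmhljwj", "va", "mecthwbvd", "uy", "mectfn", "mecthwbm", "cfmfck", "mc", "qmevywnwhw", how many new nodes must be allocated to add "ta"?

No existing word starts with "t", so every character of "ta" needs a new node.
2 − 0 = 2 new nodes.

2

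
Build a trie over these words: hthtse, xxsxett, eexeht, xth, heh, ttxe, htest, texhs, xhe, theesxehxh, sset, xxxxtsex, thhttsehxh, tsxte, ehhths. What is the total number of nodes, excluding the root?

72

Count nodes per top-level branch (shared prefixes stored once):
  'e'-branch (eexeht, ehhths): 11 nodes
  'h'-branch (heh, htest, hthtse): 11 nodes
  's'-branch (sset): 4 nodes
  't'-branch (texhs, theesxehxh, thhttsehxh, tsxte, ttxe): 29 nodes
  'x'-branch (xhe, xth, xxsxett, xxxxtsex): 17 nodes
Sum: 72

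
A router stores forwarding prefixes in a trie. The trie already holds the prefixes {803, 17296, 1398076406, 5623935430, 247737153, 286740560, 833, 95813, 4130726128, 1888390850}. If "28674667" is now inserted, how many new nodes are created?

Walking "28674667" from the root, the first 5 characters ("28674") follow existing edges; "6" is the first miss.
New nodes needed: |"28674667"| − 5 = 8 − 5 = 3.

3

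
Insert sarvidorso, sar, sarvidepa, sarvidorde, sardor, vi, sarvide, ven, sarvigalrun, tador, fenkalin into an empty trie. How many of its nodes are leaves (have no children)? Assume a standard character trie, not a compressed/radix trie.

9

A leaf is a node with no children — equivalently, the end of a word that is not a proper prefix of any other stored word.
Those words: "fenkalin", "sardor", "sarvidepa", "sarvidorde", "sarvidorso", "sarvigalrun", "tador", "ven", "vi"
Leaf count: 9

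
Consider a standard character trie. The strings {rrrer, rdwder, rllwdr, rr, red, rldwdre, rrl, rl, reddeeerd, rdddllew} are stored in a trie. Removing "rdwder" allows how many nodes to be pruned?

4

A node on "rdwder"'s path can go only if nothing else ends at it or branches off below it.
The suffix "wder" (4 nodes) is used only by "rdwder"; the node for "rd" still has the child "d", so pruning stops there.
Nodes removed: 4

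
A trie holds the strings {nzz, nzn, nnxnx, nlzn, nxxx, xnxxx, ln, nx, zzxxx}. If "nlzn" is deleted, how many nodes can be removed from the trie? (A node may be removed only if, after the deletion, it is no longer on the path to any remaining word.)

3

Walk "nlzn" from the leaf back toward the root, removing each node that no remaining word uses.
The suffix "lzn" (3 nodes) is used only by "nlzn"; the node for "n" still has the child "z", so pruning stops there.
Nodes removed: 3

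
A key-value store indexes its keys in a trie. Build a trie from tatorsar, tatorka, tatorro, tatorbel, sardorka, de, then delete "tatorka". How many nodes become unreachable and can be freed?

2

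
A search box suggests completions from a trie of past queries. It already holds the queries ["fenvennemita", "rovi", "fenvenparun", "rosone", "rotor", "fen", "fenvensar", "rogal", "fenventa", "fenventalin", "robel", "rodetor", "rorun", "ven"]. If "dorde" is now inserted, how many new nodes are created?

Nothing in the trie begins with "d"; the whole of "dorde" is new.
5 − 0 = 5 new nodes.

5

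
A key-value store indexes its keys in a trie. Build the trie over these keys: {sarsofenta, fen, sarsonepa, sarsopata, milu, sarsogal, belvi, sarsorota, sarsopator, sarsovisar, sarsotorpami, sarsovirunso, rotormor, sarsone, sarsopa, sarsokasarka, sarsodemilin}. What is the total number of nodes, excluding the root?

Count nodes per top-level branch (shared prefixes stored once):
  'b'-branch (belvi): 5 nodes
  'f'-branch (fen): 3 nodes
  'm'-branch (milu): 4 nodes
  'r'-branch (rotormor): 8 nodes
  's'-branch (sarsodemilin, sarsofenta, sarsogal, sarsokasarka, sarsone, sarsonepa, sarsopa, sarsopata, sarsopator, sarsorota, sarsotorpami, sarsovirunso, sarsovisar): 58 nodes
Sum: 78

78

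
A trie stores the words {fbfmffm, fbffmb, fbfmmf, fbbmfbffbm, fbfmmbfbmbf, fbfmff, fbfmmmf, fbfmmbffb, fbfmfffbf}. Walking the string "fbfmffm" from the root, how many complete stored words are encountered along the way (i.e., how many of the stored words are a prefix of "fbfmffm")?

Traverse "fbfmffm" character by character; count nodes along the way that are marked as word ends.
Prefixes of the query that are stored words: "fbfmff", "fbfmffm"
Count: 2

2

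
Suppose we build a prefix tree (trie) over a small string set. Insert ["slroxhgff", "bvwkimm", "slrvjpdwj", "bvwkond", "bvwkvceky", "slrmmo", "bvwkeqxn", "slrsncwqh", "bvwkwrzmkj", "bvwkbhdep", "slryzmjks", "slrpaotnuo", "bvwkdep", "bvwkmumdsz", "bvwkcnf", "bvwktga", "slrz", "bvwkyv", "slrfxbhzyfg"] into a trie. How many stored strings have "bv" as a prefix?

Filter for entries beginning with "bv":
Matches: "bvwkbhdep", "bvwkcnf", "bvwkdep", "bvwkeqxn", "bvwkimm", "bvwkmumdsz", "bvwkond", "bvwktga", "bvwkvceky", "bvwkwrzmkj", "bvwkyv"
Count: 11

11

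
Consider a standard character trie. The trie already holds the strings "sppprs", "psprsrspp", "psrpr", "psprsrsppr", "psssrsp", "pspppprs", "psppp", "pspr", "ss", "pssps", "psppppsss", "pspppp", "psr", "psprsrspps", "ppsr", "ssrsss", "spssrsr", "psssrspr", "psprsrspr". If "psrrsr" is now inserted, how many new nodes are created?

3

The longest prefix of "psrrsr" already in the trie is "psr" (length 3).
So 6 − 3 = 3 new nodes.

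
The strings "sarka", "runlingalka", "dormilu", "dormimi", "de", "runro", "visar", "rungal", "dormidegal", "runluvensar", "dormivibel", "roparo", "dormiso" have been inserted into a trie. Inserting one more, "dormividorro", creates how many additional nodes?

Walking "dormividorro" from the root, the first 7 characters ("dormivi") follow existing edges; "d" is the first miss.
New nodes needed: |"dormividorro"| − 7 = 12 − 7 = 5.

5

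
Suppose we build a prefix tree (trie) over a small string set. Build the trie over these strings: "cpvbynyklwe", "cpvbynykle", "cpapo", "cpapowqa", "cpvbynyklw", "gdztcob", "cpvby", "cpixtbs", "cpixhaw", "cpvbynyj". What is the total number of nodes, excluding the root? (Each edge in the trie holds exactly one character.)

Insert word by word; a character creates a node only if that edge doesn't already exist:
  "cpvbynyklwe" → 11 new (c, p, v, b, y, n, y, k, l, w, e)
  "cpvbynykle" → prefix "cpvbynykl" already present; 1 new (e)
  "cpapo" → prefix "cp" already present; 3 new (a, p, o)
  "cpapowqa" → prefix "cpapo" already present; 3 new (w, q, a)
  "cpvbynyklw" → prefix "cpvbynyklw" already present; 0 new (none)
  "gdztcob" → 7 new (g, d, z, t, c, o, b)
  "cpvby" → prefix "cpvby" already present; 0 new (none)
  "cpixtbs" → prefix "cp" already present; 5 new (i, x, t, b, s)
  "cpixhaw" → prefix "cpix" already present; 3 new (h, a, w)
  "cpvbynyj" → prefix "cpvbyny" already present; 1 new (j)
Total nodes = 11 + 1 + 3 + 3 + 0 + 7 + 0 + 5 + 3 + 1 = 34

34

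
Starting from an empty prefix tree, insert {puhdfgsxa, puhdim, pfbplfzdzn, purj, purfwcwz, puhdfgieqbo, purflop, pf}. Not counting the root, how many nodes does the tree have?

35

Trie structure (* marks end of a word):
(root)
└─ p
   ├─ f *
   │  └─ b
   │     └─ p
   │        └─ l
   │           └─ f
   │              └─ z
   │                 └─ d
   │                    └─ z
   │                       └─ n *
   └─ u
      ├─ h
      │  └─ d
      │     ├─ f
      │     │  └─ g
      │     │     ├─ i
      │     │     │  └─ e
      │     │     │     └─ q
      │     │     │        └─ b
      │     │     │           └─ o *
      │     │     └─ s
      │     │        └─ x
      │     │           └─ a *
      │     └─ i
      │        └─ m *
      └─ r
         ├─ f
         │  ├─ l
         │  │  └─ o
         │  │     └─ p *
         │  └─ w
         │     └─ c
         │        └─ w
         │           └─ z *
         └─ j *
Counting every labelled node above: 35.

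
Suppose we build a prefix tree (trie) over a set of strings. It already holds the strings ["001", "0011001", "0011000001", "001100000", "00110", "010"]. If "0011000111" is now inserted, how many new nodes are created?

"0011000" is already a path in the trie; the remaining "111" must be added.
So 10 − 7 = 3 new nodes.

3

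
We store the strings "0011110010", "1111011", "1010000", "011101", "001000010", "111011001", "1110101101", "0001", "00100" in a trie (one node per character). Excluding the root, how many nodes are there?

Insert word by word; a character creates a node only if that edge doesn't already exist:
  "0011110010" → 10 new (0, 0, 1, 1, 1, 1, 0, 0, 1, 0)
  "1111011" → 7 new (1, 1, 1, 1, 0, 1, 1)
  "1010000" → prefix "1" already present; 6 new (0, 1, 0, 0, 0, 0)
  "011101" → prefix "0" already present; 5 new (1, 1, 1, 0, 1)
  "001000010" → prefix "001" already present; 6 new (0, 0, 0, 0, 1, 0)
  "111011001" → prefix "111" already present; 6 new (0, 1, 1, 0, 0, 1)
  "1110101101" → prefix "11101" already present; 5 new (0, 1, 1, 0, 1)
  "0001" → prefix "00" already present; 2 new (0, 1)
  "00100" → prefix "00100" already present; 0 new (none)
Total nodes = 10 + 7 + 6 + 5 + 6 + 6 + 5 + 2 + 0 = 47

47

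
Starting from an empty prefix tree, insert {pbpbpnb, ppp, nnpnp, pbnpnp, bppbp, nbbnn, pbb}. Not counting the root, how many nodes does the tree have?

28

Count nodes per top-level branch (shared prefixes stored once):
  'b'-branch (bppbp): 5 nodes
  'n'-branch (nbbnn, nnpnp): 9 nodes
  'p'-branch (pbb, pbnpnp, pbpbpnb, ppp): 14 nodes
Sum: 28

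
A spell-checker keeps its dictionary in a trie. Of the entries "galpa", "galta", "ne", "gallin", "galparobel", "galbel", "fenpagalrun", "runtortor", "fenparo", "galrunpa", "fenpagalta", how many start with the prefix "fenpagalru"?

1

Filter for entries beginning with "fenpagalru":
Words under "fenpagalru": fenpagalrun
Count: 1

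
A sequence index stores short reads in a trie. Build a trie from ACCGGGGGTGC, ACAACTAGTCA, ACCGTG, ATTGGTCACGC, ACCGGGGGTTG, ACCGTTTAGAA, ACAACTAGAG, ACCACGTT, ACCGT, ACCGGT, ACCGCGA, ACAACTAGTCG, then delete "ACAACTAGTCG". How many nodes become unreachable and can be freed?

1

Walk "ACAACTAGTCG" from the leaf back toward the root, removing each node that no remaining word uses.
The suffix "G" (1 node) is used only by "ACAACTAGTCG"; the node for "ACAACTAGTC" still has the child "A", so pruning stops there.
Nodes removed: 1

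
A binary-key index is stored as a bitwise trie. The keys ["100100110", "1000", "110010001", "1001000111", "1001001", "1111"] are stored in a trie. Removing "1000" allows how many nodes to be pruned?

1

A node on "1000"'s path can go only if nothing else ends at it or branches off below it.
The suffix "0" (1 node) is used only by "1000"; the node for "100" still has the child "1", so pruning stops there.
Nodes removed: 1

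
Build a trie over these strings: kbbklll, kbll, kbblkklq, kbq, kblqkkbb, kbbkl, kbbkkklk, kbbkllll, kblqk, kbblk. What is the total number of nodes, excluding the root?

25

Insert word by word; a character creates a node only if that edge doesn't already exist:
  "kbbklll" → 7 new (k, b, b, k, l, l, l)
  "kbll" → prefix "kb" already present; 2 new (l, l)
  "kbblkklq" → prefix "kbb" already present; 5 new (l, k, k, l, q)
  "kbq" → prefix "kb" already present; 1 new (q)
  "kblqkkbb" → prefix "kbl" already present; 5 new (q, k, k, b, b)
  "kbbkl" → prefix "kbbkl" already present; 0 new (none)
  "kbbkkklk" → prefix "kbbk" already present; 4 new (k, k, l, k)
  "kbbkllll" → prefix "kbbklll" already present; 1 new (l)
  "kblqk" → prefix "kblqk" already present; 0 new (none)
  "kbblk" → prefix "kbblk" already present; 0 new (none)
Total nodes = 7 + 2 + 5 + 1 + 5 + 0 + 4 + 1 + 0 + 0 = 25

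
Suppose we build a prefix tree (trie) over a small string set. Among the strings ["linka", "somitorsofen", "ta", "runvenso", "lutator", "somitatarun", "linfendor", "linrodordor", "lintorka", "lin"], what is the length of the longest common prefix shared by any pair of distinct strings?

Equivalently: take the maximum, over all pairs, of their longest common prefix length.
e.g. "somitatarun" and "somitorsofen" share the prefix "somit" of length 5; no pair shares a longer one.
Longest shared-prefix length: 5

5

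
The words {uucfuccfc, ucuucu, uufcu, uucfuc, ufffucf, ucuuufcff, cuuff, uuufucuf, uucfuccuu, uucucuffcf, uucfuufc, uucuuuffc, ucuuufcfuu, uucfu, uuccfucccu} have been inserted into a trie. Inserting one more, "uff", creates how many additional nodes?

Every character of "uff" already lies on an existing path (it is a prefix of some stored word).
No new nodes are needed: 0.

0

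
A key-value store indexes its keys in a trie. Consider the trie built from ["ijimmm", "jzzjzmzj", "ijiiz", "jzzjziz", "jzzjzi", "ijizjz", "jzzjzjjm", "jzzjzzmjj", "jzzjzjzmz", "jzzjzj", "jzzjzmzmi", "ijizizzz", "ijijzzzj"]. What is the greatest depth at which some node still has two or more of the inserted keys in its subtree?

7

The deepest shared node is where two words last agree before diverging.
e.g. "jzzjzmzj" and "jzzjzmzmi" share the prefix "jzzjzmz" of length 7; no pair shares a longer one.
Longest shared-prefix length: 7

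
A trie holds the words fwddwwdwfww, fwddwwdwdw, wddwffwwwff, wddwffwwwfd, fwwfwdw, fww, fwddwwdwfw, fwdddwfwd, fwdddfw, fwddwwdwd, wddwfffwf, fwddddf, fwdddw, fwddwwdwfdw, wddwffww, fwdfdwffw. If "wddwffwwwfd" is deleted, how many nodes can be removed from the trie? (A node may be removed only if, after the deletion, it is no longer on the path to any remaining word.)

1

Walk "wddwffwwwfd" from the leaf back toward the root, removing each node that no remaining word uses.
The suffix "d" (1 node) is used only by "wddwffwwwfd"; the node for "wddwffwwwf" still has the child "f", so pruning stops there.
Nodes removed: 1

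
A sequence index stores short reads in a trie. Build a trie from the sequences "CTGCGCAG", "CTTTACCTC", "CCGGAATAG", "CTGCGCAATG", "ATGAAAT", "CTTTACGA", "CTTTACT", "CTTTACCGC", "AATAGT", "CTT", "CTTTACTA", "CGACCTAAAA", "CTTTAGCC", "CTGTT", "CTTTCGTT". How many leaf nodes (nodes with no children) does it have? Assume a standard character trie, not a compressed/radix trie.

A leaf is a node with no children — equivalently, the end of a word that is not a proper prefix of any other stored word.
Those words: "AATAGT", "ATGAAAT", "CCGGAATAG", "CGACCTAAAA", "CTGCGCAATG", "CTGCGCAG", "CTGTT", "CTTTACCGC", "CTTTACCTC", "CTTTACGA", "CTTTACTA", "CTTTAGCC", "CTTTCGTT"
Leaf count: 13

13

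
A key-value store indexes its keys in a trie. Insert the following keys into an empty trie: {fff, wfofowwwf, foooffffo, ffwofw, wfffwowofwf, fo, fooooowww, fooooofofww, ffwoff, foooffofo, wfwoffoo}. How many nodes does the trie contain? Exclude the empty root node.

Trace insertions, counting only characters that open a new branch:
  "fff" → 3 new (f, f, f)
  "wfofowwwf" → 9 new (w, f, o, f, o, w, w, w, f)
  "foooffffo" → prefix "f" already present; 8 new (o, o, o, f, f, f, f, o)
  "ffwofw" → prefix "ff" already present; 4 new (w, o, f, w)
  "wfffwowofwf" → prefix "wf" already present; 9 new (f, f, w, o, w, o, f, w, f)
  "fo" → prefix "fo" already present; 0 new (none)
  "fooooowww" → prefix "fooo" already present; 5 new (o, o, w, w, w)
  "fooooofofww" → prefix "fooooo" already present; 5 new (f, o, f, w, w)
  "ffwoff" → prefix "ffwof" already present; 1 new (f)
  "foooffofo" → prefix "foooff" already present; 3 new (o, f, o)
  "wfwoffoo" → prefix "wf" already present; 6 new (w, o, f, f, o, o)
Total nodes = 3 + 9 + 8 + 4 + 9 + 0 + 5 + 5 + 1 + 3 + 6 = 53

53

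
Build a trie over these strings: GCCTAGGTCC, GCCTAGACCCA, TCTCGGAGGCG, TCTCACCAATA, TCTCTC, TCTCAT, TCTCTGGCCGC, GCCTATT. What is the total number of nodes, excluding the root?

For each word, the new-node count is its length minus the longest prefix already in the trie:
  "GCCTAGGTCC" → 10 new (G, C, C, T, A, G, G, T, C, C)
  "GCCTAGACCCA" → prefix "GCCTAG" already present; 5 new (A, C, C, C, A)
  "TCTCGGAGGCG" → 11 new (T, C, T, C, G, G, A, G, G, C, G)
  "TCTCACCAATA" → prefix "TCTC" already present; 7 new (A, C, C, A, A, T, A)
  "TCTCTC" → prefix "TCTC" already present; 2 new (T, C)
  "TCTCAT" → prefix "TCTCA" already present; 1 new (T)
  "TCTCTGGCCGC" → prefix "TCTCT" already present; 6 new (G, G, C, C, G, C)
  "GCCTATT" → prefix "GCCTA" already present; 2 new (T, T)
Total nodes = 10 + 5 + 11 + 7 + 2 + 1 + 6 + 2 = 44

44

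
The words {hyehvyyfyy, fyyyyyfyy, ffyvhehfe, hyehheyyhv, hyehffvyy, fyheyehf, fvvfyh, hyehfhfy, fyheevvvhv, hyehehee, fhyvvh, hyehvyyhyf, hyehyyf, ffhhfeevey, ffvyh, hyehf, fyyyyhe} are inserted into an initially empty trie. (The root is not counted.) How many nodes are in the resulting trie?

For each word, the new-node count is its length minus the longest prefix already in the trie:
  "hyehvyyfyy" → 10 new (h, y, e, h, v, y, y, f, y, y)
  "fyyyyyfyy" → 9 new (f, y, y, y, y, y, f, y, y)
  "ffyvhehfe" → prefix "f" already present; 8 new (f, y, v, h, e, h, f, e)
  "hyehheyyhv" → prefix "hyeh" already present; 6 new (h, e, y, y, h, v)
  "hyehffvyy" → prefix "hyeh" already present; 5 new (f, f, v, y, y)
  "fyheyehf" → prefix "fy" already present; 6 new (h, e, y, e, h, f)
  "fvvfyh" → prefix "f" already present; 5 new (v, v, f, y, h)
  "hyehfhfy" → prefix "hyehf" already present; 3 new (h, f, y)
  "fyheevvvhv" → prefix "fyhe" already present; 6 new (e, v, v, v, h, v)
  "hyehehee" → prefix "hyeh" already present; 4 new (e, h, e, e)
  "fhyvvh" → prefix "f" already present; 5 new (h, y, v, v, h)
  "hyehvyyhyf" → prefix "hyehvyy" already present; 3 new (h, y, f)
  "hyehyyf" → prefix "hyeh" already present; 3 new (y, y, f)
  "ffhhfeevey" → prefix "ff" already present; 8 new (h, h, f, e, e, v, e, y)
  "ffvyh" → prefix "ff" already present; 3 new (v, y, h)
  "hyehf" → prefix "hyehf" already present; 0 new (none)
  "fyyyyhe" → prefix "fyyyy" already present; 2 new (h, e)
Total nodes = 10 + 9 + 8 + 6 + 5 + 6 + 5 + 3 + 6 + 4 + 5 + 3 + 3 + 8 + 3 + 0 + 2 = 86

86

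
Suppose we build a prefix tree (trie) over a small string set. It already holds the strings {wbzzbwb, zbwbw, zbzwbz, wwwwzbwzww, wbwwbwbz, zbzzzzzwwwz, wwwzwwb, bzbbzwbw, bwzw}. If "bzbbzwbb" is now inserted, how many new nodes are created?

1

The longest prefix of "bzbbzwbb" already in the trie is "bzbbzwb" (length 7).
So 8 − 7 = 1 new nodes.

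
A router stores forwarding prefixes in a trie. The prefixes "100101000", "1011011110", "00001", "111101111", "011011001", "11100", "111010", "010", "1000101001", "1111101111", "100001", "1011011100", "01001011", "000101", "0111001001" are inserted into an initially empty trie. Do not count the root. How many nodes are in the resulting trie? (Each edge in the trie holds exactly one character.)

Insert word by word; a character creates a node only if that edge doesn't already exist:
  "100101000" → 9 new (1, 0, 0, 1, 0, 1, 0, 0, 0)
  "1011011110" → prefix "10" already present; 8 new (1, 1, 0, 1, 1, 1, 1, 0)
  "00001" → 5 new (0, 0, 0, 0, 1)
  "111101111" → prefix "1" already present; 8 new (1, 1, 1, 0, 1, 1, 1, 1)
  "011011001" → prefix "0" already present; 8 new (1, 1, 0, 1, 1, 0, 0, 1)
  "11100" → prefix "111" already present; 2 new (0, 0)
  "111010" → prefix "1110" already present; 2 new (1, 0)
  "010" → prefix "01" already present; 1 new (0)
  "1000101001" → prefix "100" already present; 7 new (0, 1, 0, 1, 0, 0, 1)
  "1111101111" → prefix "1111" already present; 6 new (1, 0, 1, 1, 1, 1)
  "100001" → prefix "1000" already present; 2 new (0, 1)
  "1011011100" → prefix "10110111" already present; 2 new (0, 0)
  "01001011" → prefix "010" already present; 5 new (0, 1, 0, 1, 1)
  "000101" → prefix "000" already present; 3 new (1, 0, 1)
  "0111001001" → prefix "011" already present; 7 new (1, 0, 0, 1, 0, 0, 1)
Total nodes = 9 + 8 + 5 + 8 + 8 + 2 + 2 + 1 + 7 + 6 + 2 + 2 + 5 + 3 + 7 = 75

75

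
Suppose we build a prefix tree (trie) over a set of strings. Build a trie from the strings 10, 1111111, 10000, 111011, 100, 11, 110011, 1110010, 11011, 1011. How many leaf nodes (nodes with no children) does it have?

7

A leaf is a node with no children — equivalently, the end of a word that is not a proper prefix of any other stored word.
Those words: "10000", "1011", "110011", "11011", "1110010", "111011", "1111111"
Leaf count: 7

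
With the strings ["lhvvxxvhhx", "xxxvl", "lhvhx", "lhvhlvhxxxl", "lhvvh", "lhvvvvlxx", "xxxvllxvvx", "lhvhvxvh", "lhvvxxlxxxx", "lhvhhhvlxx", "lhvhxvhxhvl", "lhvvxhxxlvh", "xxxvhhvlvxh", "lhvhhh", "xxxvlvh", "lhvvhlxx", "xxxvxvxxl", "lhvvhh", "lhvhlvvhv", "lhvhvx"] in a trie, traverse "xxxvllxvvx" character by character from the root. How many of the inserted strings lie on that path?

2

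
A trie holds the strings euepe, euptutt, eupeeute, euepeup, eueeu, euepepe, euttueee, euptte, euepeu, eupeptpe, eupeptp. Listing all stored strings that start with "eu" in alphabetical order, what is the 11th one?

Words with prefix "eu", in lexicographic order: "eueeu", "euepe", "euepepe", "euepeu", "euepeup", "eupeeute", "eupeptp", "eupeptpe", "euptte", "euptutt", "euttueee"
The 11th is euttueee.

euttueee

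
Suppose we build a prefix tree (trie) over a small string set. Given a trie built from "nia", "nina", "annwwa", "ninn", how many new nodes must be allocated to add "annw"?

Every character of "annw" already lies on an existing path (it is a prefix of some stored word).
No new nodes are needed: 0.

0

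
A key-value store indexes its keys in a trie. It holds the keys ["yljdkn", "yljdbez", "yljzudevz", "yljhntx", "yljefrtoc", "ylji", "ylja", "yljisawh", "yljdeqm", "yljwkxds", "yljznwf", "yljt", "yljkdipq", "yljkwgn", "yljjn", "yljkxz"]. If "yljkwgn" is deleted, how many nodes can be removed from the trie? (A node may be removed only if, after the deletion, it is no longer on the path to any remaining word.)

3

A node on "yljkwgn"'s path can go only if nothing else ends at it or branches off below it.
The suffix "wgn" (3 nodes) is used only by "yljkwgn"; the node for "yljk" still has the child "d", so pruning stops there.
Nodes removed: 3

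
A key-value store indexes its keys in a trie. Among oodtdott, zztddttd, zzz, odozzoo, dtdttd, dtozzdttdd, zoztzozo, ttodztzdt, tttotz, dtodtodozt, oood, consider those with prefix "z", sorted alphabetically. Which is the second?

Words with prefix "z", in lexicographic order: "zoztzozo", "zztddttd", "zzz"
The 2nd is zztddttd.

zztddttd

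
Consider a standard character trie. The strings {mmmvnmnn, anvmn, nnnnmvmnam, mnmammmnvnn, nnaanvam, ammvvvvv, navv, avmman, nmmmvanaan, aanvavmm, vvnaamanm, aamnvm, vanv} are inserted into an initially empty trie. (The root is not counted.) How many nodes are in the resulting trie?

86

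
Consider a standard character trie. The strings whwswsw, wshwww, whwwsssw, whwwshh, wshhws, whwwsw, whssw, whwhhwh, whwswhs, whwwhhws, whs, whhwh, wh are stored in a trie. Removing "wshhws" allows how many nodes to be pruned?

After clearing the end-marker at "wshhws", prune upward until reaching a node still needed by another word.
The suffix "hws" (3 nodes) is used only by "wshhws"; the node for "wsh" still has the child "w", so pruning stops there.
Nodes removed: 3

3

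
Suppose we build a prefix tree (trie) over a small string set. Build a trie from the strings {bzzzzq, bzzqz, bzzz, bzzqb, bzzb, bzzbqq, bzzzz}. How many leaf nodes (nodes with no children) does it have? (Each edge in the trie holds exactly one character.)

4

A leaf is a node with no children — equivalently, the end of a word that is not a proper prefix of any other stored word.
Those words: "bzzbqq", "bzzqb", "bzzqz", "bzzzzq"
Leaf count: 4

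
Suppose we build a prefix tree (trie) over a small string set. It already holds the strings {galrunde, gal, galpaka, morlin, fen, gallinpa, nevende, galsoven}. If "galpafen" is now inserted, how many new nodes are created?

"galpa" is already a path in the trie; the remaining "fen" must be added.
So 8 − 5 = 3 new nodes.

3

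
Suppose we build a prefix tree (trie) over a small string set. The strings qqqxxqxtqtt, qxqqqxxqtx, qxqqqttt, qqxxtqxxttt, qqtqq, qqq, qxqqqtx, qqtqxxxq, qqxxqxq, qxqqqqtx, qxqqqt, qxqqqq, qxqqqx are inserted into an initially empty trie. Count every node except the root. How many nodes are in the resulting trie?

Trace insertions, counting only characters that open a new branch:
  "qqqxxqxtqtt" → 11 new (q, q, q, x, x, q, x, t, q, t, t)
  "qxqqqxxqtx" → prefix "q" already present; 9 new (x, q, q, q, x, x, q, t, x)
  "qxqqqttt" → prefix "qxqqq" already present; 3 new (t, t, t)
  "qqxxtqxxttt" → prefix "qq" already present; 9 new (x, x, t, q, x, x, t, t, t)
  "qqtqq" → prefix "qq" already present; 3 new (t, q, q)
  "qqq" → prefix "qqq" already present; 0 new (none)
  "qxqqqtx" → prefix "qxqqqt" already present; 1 new (x)
  "qqtqxxxq" → prefix "qqtq" already present; 4 new (x, x, x, q)
  "qqxxqxq" → prefix "qqxx" already present; 3 new (q, x, q)
  "qxqqqqtx" → prefix "qxqqq" already present; 3 new (q, t, x)
  "qxqqqt" → prefix "qxqqqt" already present; 0 new (none)
  "qxqqqq" → prefix "qxqqqq" already present; 0 new (none)
  "qxqqqx" → prefix "qxqqqx" already present; 0 new (none)
Total nodes = 11 + 9 + 3 + 9 + 3 + 0 + 1 + 4 + 3 + 3 + 0 + 0 + 0 = 46

46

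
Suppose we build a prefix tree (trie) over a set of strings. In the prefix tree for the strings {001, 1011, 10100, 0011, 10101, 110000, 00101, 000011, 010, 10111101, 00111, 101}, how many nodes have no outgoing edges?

Leaves are exactly the stored words that no other stored word extends.
Those words: "000011", "00101", "00111", "010", "10100", "10101", "10111101", "110000"
Leaf count: 8

8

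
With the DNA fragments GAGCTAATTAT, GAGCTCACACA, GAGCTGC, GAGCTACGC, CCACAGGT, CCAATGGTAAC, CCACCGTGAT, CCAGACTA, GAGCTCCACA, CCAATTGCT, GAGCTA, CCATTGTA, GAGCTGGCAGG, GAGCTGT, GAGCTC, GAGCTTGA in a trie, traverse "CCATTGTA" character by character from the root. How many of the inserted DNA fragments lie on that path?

1

Walk "CCATTGTA" from the root; an end-of-word marker is hit whenever a stored word is a prefix of "CCATTGTA".
Prefixes of the query that are stored words: "CCATTGTA"
Count: 1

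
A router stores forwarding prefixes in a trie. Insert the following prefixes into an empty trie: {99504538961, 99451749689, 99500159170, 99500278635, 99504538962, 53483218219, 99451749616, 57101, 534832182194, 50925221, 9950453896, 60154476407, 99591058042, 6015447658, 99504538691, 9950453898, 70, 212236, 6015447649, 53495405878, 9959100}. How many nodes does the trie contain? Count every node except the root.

Count nodes per top-level branch (shared prefixes stored once):
  '2'-branch (212236): 6 nodes
  '5'-branch (50925221, 53483218219, 534832182194, 53495405878, 57101): 31 nodes
  '6'-branch (60154476407, 6015447649, 6015447658): 14 nodes
  '7'-branch (70): 2 nodes
  '9'-branch (99451749616, 99451749689, 99500159170, 99500278635, 99504538691, 9950453896, 99504538961, 99504538962, 9950453898, 9959100, 99591058042): 49 nodes
Sum: 102

102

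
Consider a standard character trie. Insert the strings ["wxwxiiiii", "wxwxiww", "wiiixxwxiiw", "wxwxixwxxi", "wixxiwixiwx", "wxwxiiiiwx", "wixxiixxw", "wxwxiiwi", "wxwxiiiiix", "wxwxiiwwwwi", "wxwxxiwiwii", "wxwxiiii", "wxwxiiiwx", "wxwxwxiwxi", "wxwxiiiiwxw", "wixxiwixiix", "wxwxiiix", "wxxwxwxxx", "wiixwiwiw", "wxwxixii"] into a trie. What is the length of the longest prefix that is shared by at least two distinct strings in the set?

10

Equivalently: take the maximum, over all pairs, of their longest common prefix length.
"wxwxiiiiwx" and "wxwxiiiiwxw" agree on "wxwxiiiiwx" (10 characters) before diverging; nothing deeper is shared.
Longest shared-prefix length: 10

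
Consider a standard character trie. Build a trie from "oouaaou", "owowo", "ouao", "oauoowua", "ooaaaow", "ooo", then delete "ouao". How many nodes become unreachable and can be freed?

After clearing the end-marker at "ouao", prune upward until reaching a node still needed by another word.
The suffix "uao" (3 nodes) is used only by "ouao"; the node for "o" still has the child "o", so pruning stops there.
Nodes removed: 3

3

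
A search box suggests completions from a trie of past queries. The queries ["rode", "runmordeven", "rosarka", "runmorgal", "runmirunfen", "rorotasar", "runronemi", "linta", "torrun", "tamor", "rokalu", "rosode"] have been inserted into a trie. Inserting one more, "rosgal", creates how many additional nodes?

"ros" is already a path in the trie; the remaining "gal" must be added.
Each of the 3 remaining characters creates one node.

3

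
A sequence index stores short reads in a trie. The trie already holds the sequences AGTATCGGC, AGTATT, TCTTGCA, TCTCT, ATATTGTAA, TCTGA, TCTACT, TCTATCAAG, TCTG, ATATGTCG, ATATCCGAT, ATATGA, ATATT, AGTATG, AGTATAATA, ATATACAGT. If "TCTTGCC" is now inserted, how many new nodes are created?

Walking "TCTTGCC" from the root, the first 6 characters ("TCTTGC") follow existing edges; "C" is the first miss.
Each of the 1 remaining characters creates one node.

1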